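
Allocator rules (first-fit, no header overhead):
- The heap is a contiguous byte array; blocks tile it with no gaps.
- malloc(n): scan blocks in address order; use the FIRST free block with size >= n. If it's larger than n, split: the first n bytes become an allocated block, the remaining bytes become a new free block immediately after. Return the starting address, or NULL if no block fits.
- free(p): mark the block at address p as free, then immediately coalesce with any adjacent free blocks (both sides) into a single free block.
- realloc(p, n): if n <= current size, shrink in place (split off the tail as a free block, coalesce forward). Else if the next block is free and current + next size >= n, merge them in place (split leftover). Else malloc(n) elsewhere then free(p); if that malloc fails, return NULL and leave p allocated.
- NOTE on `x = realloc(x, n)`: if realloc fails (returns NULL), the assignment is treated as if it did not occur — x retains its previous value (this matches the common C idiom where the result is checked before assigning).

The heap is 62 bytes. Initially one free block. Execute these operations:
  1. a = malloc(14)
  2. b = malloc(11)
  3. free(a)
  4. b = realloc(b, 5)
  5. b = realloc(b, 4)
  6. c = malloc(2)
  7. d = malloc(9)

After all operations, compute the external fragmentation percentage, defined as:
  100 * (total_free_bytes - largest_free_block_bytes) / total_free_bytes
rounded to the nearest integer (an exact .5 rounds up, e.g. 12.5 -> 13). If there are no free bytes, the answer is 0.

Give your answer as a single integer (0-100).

Op 1: a = malloc(14) -> a = 0; heap: [0-13 ALLOC][14-61 FREE]
Op 2: b = malloc(11) -> b = 14; heap: [0-13 ALLOC][14-24 ALLOC][25-61 FREE]
Op 3: free(a) -> (freed a); heap: [0-13 FREE][14-24 ALLOC][25-61 FREE]
Op 4: b = realloc(b, 5) -> b = 14; heap: [0-13 FREE][14-18 ALLOC][19-61 FREE]
Op 5: b = realloc(b, 4) -> b = 14; heap: [0-13 FREE][14-17 ALLOC][18-61 FREE]
Op 6: c = malloc(2) -> c = 0; heap: [0-1 ALLOC][2-13 FREE][14-17 ALLOC][18-61 FREE]
Op 7: d = malloc(9) -> d = 2; heap: [0-1 ALLOC][2-10 ALLOC][11-13 FREE][14-17 ALLOC][18-61 FREE]
Free blocks: [3 44] total_free=47 largest=44 -> 100*(47-44)/47 = 300/47 ≈ 6.383 -> rounds to 6

Answer: 6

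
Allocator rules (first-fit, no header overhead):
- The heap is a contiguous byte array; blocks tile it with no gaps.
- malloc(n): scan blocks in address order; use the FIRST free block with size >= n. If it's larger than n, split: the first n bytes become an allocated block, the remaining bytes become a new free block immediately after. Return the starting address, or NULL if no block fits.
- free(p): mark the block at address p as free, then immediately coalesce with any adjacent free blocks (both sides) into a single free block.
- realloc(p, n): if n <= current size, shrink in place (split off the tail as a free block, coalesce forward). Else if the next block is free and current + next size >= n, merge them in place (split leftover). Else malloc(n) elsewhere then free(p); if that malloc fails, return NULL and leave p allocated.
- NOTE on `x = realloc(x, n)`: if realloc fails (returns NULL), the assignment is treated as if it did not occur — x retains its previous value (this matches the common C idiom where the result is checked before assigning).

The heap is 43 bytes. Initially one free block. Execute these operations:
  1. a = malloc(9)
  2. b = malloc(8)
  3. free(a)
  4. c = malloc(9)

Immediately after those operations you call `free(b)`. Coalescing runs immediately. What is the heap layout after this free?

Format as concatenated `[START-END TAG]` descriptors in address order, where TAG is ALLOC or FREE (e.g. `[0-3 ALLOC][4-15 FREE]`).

Op 1: a = malloc(9) -> a = 0; heap: [0-8 ALLOC][9-42 FREE]
Op 2: b = malloc(8) -> b = 9; heap: [0-8 ALLOC][9-16 ALLOC][17-42 FREE]
Op 3: free(a) -> (freed a); heap: [0-8 FREE][9-16 ALLOC][17-42 FREE]
Op 4: c = malloc(9) -> c = 0; heap: [0-8 ALLOC][9-16 ALLOC][17-42 FREE]
free(b): b = 9 -> block [9-16 ALLOC]; mark free, coalesce with adjacent free neighbors -> [0-8 ALLOC][9-42 FREE]

Answer: [0-8 ALLOC][9-42 FREE]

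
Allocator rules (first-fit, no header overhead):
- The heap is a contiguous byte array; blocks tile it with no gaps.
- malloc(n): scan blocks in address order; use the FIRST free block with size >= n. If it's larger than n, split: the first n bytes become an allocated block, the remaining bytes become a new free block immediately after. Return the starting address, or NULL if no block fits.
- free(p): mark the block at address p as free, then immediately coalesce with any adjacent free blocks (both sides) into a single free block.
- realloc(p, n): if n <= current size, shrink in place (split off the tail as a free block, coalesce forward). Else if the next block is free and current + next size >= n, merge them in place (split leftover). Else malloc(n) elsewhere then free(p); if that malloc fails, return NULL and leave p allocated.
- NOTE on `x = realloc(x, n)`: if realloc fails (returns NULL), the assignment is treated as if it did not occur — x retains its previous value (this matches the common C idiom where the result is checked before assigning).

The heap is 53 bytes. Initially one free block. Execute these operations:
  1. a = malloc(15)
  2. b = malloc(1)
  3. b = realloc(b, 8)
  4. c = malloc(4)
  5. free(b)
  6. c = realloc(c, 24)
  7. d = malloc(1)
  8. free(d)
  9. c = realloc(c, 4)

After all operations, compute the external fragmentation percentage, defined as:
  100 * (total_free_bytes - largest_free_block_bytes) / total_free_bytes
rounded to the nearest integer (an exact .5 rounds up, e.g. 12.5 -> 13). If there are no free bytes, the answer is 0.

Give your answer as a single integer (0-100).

Answer: 24

Derivation:
Op 1: a = malloc(15) -> a = 0; heap: [0-14 ALLOC][15-52 FREE]
Op 2: b = malloc(1) -> b = 15; heap: [0-14 ALLOC][15-15 ALLOC][16-52 FREE]
Op 3: b = realloc(b, 8) -> b = 15; heap: [0-14 ALLOC][15-22 ALLOC][23-52 FREE]
Op 4: c = malloc(4) -> c = 23; heap: [0-14 ALLOC][15-22 ALLOC][23-26 ALLOC][27-52 FREE]
Op 5: free(b) -> (freed b); heap: [0-14 ALLOC][15-22 FREE][23-26 ALLOC][27-52 FREE]
Op 6: c = realloc(c, 24) -> c = 23; heap: [0-14 ALLOC][15-22 FREE][23-46 ALLOC][47-52 FREE]
Op 7: d = malloc(1) -> d = 15; heap: [0-14 ALLOC][15-15 ALLOC][16-22 FREE][23-46 ALLOC][47-52 FREE]
Op 8: free(d) -> (freed d); heap: [0-14 ALLOC][15-22 FREE][23-46 ALLOC][47-52 FREE]
Op 9: c = realloc(c, 4) -> c = 23; heap: [0-14 ALLOC][15-22 FREE][23-26 ALLOC][27-52 FREE]
Free blocks: [8 26] total_free=34 largest=26 -> 100*(34-26)/34 = 800/34 ≈ 23.529 -> rounds to 24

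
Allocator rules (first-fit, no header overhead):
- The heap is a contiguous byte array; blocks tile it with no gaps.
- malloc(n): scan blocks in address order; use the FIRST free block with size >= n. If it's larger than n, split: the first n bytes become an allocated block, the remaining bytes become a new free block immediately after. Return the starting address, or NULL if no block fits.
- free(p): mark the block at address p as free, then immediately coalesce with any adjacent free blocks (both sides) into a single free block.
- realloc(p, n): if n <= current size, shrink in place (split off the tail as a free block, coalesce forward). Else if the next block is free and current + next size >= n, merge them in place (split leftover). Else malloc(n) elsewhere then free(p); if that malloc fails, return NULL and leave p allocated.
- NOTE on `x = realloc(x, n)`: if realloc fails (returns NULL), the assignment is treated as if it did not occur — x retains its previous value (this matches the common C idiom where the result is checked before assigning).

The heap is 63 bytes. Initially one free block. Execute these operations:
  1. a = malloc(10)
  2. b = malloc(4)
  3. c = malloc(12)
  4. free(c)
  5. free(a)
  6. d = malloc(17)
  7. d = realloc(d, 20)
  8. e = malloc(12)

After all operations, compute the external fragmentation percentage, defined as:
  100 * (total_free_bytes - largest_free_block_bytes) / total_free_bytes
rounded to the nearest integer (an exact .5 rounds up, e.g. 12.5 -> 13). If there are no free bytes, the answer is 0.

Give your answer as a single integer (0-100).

Answer: 37

Derivation:
Op 1: a = malloc(10) -> a = 0; heap: [0-9 ALLOC][10-62 FREE]
Op 2: b = malloc(4) -> b = 10; heap: [0-9 ALLOC][10-13 ALLOC][14-62 FREE]
Op 3: c = malloc(12) -> c = 14; heap: [0-9 ALLOC][10-13 ALLOC][14-25 ALLOC][26-62 FREE]
Op 4: free(c) -> (freed c); heap: [0-9 ALLOC][10-13 ALLOC][14-62 FREE]
Op 5: free(a) -> (freed a); heap: [0-9 FREE][10-13 ALLOC][14-62 FREE]
Op 6: d = malloc(17) -> d = 14; heap: [0-9 FREE][10-13 ALLOC][14-30 ALLOC][31-62 FREE]
Op 7: d = realloc(d, 20) -> d = 14; heap: [0-9 FREE][10-13 ALLOC][14-33 ALLOC][34-62 FREE]
Op 8: e = malloc(12) -> e = 34; heap: [0-9 FREE][10-13 ALLOC][14-33 ALLOC][34-45 ALLOC][46-62 FREE]
Free blocks: [10 17] total_free=27 largest=17 -> 100*(27-17)/27 = 1000/27 ≈ 37.037 -> rounds to 37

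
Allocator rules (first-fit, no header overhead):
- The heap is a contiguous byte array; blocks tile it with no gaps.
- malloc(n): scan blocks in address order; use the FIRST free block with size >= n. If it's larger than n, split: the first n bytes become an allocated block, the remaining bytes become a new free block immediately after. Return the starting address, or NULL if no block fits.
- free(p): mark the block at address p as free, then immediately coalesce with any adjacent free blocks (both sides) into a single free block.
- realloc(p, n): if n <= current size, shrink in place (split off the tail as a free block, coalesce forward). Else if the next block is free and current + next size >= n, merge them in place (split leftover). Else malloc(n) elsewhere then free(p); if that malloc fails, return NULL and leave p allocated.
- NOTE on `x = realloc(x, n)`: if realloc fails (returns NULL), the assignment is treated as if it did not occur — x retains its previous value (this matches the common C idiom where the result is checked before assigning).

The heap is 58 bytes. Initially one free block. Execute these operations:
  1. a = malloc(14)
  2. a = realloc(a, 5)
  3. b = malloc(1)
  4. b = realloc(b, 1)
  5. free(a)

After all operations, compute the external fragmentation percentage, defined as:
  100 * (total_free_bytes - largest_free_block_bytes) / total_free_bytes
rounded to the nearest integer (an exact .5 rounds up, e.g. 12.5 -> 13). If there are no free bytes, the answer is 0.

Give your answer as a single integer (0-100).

Op 1: a = malloc(14) -> a = 0; heap: [0-13 ALLOC][14-57 FREE]
Op 2: a = realloc(a, 5) -> a = 0; heap: [0-4 ALLOC][5-57 FREE]
Op 3: b = malloc(1) -> b = 5; heap: [0-4 ALLOC][5-5 ALLOC][6-57 FREE]
Op 4: b = realloc(b, 1) -> b = 5; heap: [0-4 ALLOC][5-5 ALLOC][6-57 FREE]
Op 5: free(a) -> (freed a); heap: [0-4 FREE][5-5 ALLOC][6-57 FREE]
Free blocks: [5 52] total_free=57 largest=52 -> 100*(57-52)/57 = 500/57 ≈ 8.772 -> rounds to 9

Answer: 9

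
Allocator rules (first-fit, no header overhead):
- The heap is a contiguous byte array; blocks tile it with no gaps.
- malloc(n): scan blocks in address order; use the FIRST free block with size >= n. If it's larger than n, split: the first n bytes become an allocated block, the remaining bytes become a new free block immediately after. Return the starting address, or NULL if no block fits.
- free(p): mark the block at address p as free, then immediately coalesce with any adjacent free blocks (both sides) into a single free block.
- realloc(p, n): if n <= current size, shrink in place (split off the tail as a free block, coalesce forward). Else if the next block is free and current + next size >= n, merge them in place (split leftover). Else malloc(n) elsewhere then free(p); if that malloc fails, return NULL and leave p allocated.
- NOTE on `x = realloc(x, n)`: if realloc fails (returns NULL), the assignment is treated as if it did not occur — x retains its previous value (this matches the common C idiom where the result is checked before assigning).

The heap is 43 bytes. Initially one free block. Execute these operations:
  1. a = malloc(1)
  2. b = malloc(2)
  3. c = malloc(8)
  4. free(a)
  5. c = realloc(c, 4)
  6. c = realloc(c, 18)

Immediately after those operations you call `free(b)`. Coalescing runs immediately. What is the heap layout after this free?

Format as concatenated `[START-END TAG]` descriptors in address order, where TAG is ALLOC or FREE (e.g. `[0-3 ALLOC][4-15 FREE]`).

Op 1: a = malloc(1) -> a = 0; heap: [0-0 ALLOC][1-42 FREE]
Op 2: b = malloc(2) -> b = 1; heap: [0-0 ALLOC][1-2 ALLOC][3-42 FREE]
Op 3: c = malloc(8) -> c = 3; heap: [0-0 ALLOC][1-2 ALLOC][3-10 ALLOC][11-42 FREE]
Op 4: free(a) -> (freed a); heap: [0-0 FREE][1-2 ALLOC][3-10 ALLOC][11-42 FREE]
Op 5: c = realloc(c, 4) -> c = 3; heap: [0-0 FREE][1-2 ALLOC][3-6 ALLOC][7-42 FREE]
Op 6: c = realloc(c, 18) -> c = 3; heap: [0-0 FREE][1-2 ALLOC][3-20 ALLOC][21-42 FREE]
free(b): b = 1 -> block [1-2 ALLOC]; mark free, coalesce with adjacent free neighbors -> [0-2 FREE][3-20 ALLOC][21-42 FREE]

Answer: [0-2 FREE][3-20 ALLOC][21-42 FREE]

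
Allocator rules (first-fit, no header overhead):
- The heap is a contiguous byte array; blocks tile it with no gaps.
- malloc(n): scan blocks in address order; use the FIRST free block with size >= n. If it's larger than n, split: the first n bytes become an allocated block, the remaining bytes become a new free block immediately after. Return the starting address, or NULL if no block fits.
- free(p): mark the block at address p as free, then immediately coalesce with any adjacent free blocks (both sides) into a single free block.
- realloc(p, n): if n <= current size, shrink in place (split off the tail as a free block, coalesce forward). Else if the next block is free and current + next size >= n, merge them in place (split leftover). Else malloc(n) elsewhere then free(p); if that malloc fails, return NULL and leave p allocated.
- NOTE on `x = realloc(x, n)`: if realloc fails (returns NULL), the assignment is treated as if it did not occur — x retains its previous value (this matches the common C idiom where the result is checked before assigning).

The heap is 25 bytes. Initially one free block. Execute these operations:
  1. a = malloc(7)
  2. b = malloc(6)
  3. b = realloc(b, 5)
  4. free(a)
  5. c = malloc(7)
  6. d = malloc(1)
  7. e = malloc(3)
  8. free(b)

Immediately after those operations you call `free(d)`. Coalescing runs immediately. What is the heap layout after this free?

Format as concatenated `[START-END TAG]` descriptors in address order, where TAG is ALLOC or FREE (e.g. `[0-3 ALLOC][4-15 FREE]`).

Answer: [0-6 ALLOC][7-12 FREE][13-15 ALLOC][16-24 FREE]

Derivation:
Op 1: a = malloc(7) -> a = 0; heap: [0-6 ALLOC][7-24 FREE]
Op 2: b = malloc(6) -> b = 7; heap: [0-6 ALLOC][7-12 ALLOC][13-24 FREE]
Op 3: b = realloc(b, 5) -> b = 7; heap: [0-6 ALLOC][7-11 ALLOC][12-24 FREE]
Op 4: free(a) -> (freed a); heap: [0-6 FREE][7-11 ALLOC][12-24 FREE]
Op 5: c = malloc(7) -> c = 0; heap: [0-6 ALLOC][7-11 ALLOC][12-24 FREE]
Op 6: d = malloc(1) -> d = 12; heap: [0-6 ALLOC][7-11 ALLOC][12-12 ALLOC][13-24 FREE]
Op 7: e = malloc(3) -> e = 13; heap: [0-6 ALLOC][7-11 ALLOC][12-12 ALLOC][13-15 ALLOC][16-24 FREE]
Op 8: free(b) -> (freed b); heap: [0-6 ALLOC][7-11 FREE][12-12 ALLOC][13-15 ALLOC][16-24 FREE]
free(d): d = 12 -> block [12-12 ALLOC]; mark free, coalesce with adjacent free neighbors -> [0-6 ALLOC][7-12 FREE][13-15 ALLOC][16-24 FREE]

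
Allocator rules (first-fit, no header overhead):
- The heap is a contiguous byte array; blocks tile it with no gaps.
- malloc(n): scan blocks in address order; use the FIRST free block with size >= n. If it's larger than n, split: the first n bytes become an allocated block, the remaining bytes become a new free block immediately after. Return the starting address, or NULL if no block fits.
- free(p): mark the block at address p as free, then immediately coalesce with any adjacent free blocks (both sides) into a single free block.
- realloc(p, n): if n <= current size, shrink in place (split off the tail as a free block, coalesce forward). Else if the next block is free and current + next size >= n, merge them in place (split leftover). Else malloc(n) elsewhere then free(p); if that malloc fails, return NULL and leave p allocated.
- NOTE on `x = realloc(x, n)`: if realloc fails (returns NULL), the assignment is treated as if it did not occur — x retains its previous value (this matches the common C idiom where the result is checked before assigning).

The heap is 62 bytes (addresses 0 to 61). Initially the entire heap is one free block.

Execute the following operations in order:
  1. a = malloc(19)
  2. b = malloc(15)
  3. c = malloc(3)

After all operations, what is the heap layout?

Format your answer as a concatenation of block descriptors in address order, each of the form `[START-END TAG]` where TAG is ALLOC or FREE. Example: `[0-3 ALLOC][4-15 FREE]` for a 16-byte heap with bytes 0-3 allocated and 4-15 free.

Answer: [0-18 ALLOC][19-33 ALLOC][34-36 ALLOC][37-61 FREE]

Derivation:
Op 1: a = malloc(19) -> a = 0; heap: [0-18 ALLOC][19-61 FREE]
Op 2: b = malloc(15) -> b = 19; heap: [0-18 ALLOC][19-33 ALLOC][34-61 FREE]
Op 3: c = malloc(3) -> c = 34; heap: [0-18 ALLOC][19-33 ALLOC][34-36 ALLOC][37-61 FREE]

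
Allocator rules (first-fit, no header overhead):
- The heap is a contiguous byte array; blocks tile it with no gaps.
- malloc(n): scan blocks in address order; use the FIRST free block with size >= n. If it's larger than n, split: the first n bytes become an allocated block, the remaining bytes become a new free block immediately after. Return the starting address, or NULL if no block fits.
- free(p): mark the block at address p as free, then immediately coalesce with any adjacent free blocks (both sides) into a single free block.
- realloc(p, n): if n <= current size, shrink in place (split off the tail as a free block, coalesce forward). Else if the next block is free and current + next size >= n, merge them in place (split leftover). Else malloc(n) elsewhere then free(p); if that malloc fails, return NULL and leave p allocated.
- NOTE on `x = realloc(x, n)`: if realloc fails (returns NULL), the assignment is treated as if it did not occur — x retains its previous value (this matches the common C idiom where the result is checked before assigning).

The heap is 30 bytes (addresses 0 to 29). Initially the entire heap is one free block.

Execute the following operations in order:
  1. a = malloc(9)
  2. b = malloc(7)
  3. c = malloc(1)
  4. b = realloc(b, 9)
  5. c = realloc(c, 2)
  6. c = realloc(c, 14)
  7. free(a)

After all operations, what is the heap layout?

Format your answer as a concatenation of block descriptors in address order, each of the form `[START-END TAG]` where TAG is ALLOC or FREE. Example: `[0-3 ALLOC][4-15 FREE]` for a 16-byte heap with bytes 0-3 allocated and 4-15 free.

Answer: [0-8 FREE][9-10 ALLOC][11-16 FREE][17-25 ALLOC][26-29 FREE]

Derivation:
Op 1: a = malloc(9) -> a = 0; heap: [0-8 ALLOC][9-29 FREE]
Op 2: b = malloc(7) -> b = 9; heap: [0-8 ALLOC][9-15 ALLOC][16-29 FREE]
Op 3: c = malloc(1) -> c = 16; heap: [0-8 ALLOC][9-15 ALLOC][16-16 ALLOC][17-29 FREE]
Op 4: b = realloc(b, 9) -> b = 17; heap: [0-8 ALLOC][9-15 FREE][16-16 ALLOC][17-25 ALLOC][26-29 FREE]
Op 5: c = realloc(c, 2) -> c = 9; heap: [0-8 ALLOC][9-10 ALLOC][11-16 FREE][17-25 ALLOC][26-29 FREE]
Op 6: c = realloc(c, 14) -> NULL (c unchanged); heap: [0-8 ALLOC][9-10 ALLOC][11-16 FREE][17-25 ALLOC][26-29 FREE]
Op 7: free(a) -> (freed a); heap: [0-8 FREE][9-10 ALLOC][11-16 FREE][17-25 ALLOC][26-29 FREE]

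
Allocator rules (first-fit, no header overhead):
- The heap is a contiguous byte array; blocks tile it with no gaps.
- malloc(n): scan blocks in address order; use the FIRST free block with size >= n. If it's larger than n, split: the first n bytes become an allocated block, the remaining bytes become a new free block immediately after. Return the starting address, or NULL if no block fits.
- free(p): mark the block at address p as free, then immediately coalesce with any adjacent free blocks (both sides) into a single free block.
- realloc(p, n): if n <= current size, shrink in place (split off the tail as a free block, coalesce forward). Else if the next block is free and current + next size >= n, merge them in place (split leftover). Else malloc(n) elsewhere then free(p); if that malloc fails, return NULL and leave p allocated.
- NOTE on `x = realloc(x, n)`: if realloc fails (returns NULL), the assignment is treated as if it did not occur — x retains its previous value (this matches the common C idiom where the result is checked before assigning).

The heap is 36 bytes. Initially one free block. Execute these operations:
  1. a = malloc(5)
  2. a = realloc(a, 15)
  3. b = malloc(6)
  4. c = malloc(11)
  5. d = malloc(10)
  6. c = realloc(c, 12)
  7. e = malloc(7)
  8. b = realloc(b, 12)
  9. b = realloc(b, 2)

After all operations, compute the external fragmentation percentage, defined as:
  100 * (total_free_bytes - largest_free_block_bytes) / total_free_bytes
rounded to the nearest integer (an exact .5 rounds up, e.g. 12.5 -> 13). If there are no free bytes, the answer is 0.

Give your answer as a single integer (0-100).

Op 1: a = malloc(5) -> a = 0; heap: [0-4 ALLOC][5-35 FREE]
Op 2: a = realloc(a, 15) -> a = 0; heap: [0-14 ALLOC][15-35 FREE]
Op 3: b = malloc(6) -> b = 15; heap: [0-14 ALLOC][15-20 ALLOC][21-35 FREE]
Op 4: c = malloc(11) -> c = 21; heap: [0-14 ALLOC][15-20 ALLOC][21-31 ALLOC][32-35 FREE]
Op 5: d = malloc(10) -> d = NULL; heap: [0-14 ALLOC][15-20 ALLOC][21-31 ALLOC][32-35 FREE]
Op 6: c = realloc(c, 12) -> c = 21; heap: [0-14 ALLOC][15-20 ALLOC][21-32 ALLOC][33-35 FREE]
Op 7: e = malloc(7) -> e = NULL; heap: [0-14 ALLOC][15-20 ALLOC][21-32 ALLOC][33-35 FREE]
Op 8: b = realloc(b, 12) -> NULL (b unchanged); heap: [0-14 ALLOC][15-20 ALLOC][21-32 ALLOC][33-35 FREE]
Op 9: b = realloc(b, 2) -> b = 15; heap: [0-14 ALLOC][15-16 ALLOC][17-20 FREE][21-32 ALLOC][33-35 FREE]
Free blocks: [4 3] total_free=7 largest=4 -> 100*(7-4)/7 = 300/7 ≈ 42.857 -> rounds to 43

Answer: 43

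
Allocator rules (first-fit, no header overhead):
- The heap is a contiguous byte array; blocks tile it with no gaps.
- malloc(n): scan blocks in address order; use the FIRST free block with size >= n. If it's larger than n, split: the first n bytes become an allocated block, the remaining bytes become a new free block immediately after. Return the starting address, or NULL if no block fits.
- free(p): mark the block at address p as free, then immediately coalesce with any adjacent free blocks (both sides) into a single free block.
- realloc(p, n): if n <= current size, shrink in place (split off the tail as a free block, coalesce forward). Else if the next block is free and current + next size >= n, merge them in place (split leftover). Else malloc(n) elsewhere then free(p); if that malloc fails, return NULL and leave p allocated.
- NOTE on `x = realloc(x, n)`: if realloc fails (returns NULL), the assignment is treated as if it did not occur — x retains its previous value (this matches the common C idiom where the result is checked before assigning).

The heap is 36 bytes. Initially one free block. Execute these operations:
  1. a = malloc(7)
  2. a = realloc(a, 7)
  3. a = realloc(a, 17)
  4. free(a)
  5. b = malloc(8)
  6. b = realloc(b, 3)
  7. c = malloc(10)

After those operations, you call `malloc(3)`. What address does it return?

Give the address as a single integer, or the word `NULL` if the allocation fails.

Answer: 13

Derivation:
Op 1: a = malloc(7) -> a = 0; heap: [0-6 ALLOC][7-35 FREE]
Op 2: a = realloc(a, 7) -> a = 0; heap: [0-6 ALLOC][7-35 FREE]
Op 3: a = realloc(a, 17) -> a = 0; heap: [0-16 ALLOC][17-35 FREE]
Op 4: free(a) -> (freed a); heap: [0-35 FREE]
Op 5: b = malloc(8) -> b = 0; heap: [0-7 ALLOC][8-35 FREE]
Op 6: b = realloc(b, 3) -> b = 0; heap: [0-2 ALLOC][3-35 FREE]
Op 7: c = malloc(10) -> c = 3; heap: [0-2 ALLOC][3-12 ALLOC][13-35 FREE]
malloc(3): first-fit scan over [0-2 ALLOC][3-12 ALLOC][13-35 FREE] -> 13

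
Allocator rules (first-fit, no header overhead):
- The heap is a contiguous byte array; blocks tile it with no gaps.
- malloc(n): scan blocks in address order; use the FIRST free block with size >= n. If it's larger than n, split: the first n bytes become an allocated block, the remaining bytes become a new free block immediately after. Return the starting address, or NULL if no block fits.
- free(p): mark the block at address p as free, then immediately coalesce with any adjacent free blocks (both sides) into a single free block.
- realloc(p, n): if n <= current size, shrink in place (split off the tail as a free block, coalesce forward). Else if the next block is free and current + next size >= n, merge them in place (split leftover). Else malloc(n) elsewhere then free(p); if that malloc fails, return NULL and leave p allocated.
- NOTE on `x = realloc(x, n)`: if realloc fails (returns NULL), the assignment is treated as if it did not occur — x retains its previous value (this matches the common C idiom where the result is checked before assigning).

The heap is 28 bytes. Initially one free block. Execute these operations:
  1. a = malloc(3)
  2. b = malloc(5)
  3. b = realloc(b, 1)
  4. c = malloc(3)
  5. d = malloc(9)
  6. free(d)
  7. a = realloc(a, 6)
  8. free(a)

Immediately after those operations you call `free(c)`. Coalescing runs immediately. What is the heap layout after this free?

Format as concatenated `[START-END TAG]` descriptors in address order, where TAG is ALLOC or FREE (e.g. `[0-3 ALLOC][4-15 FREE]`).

Answer: [0-2 FREE][3-3 ALLOC][4-27 FREE]

Derivation:
Op 1: a = malloc(3) -> a = 0; heap: [0-2 ALLOC][3-27 FREE]
Op 2: b = malloc(5) -> b = 3; heap: [0-2 ALLOC][3-7 ALLOC][8-27 FREE]
Op 3: b = realloc(b, 1) -> b = 3; heap: [0-2 ALLOC][3-3 ALLOC][4-27 FREE]
Op 4: c = malloc(3) -> c = 4; heap: [0-2 ALLOC][3-3 ALLOC][4-6 ALLOC][7-27 FREE]
Op 5: d = malloc(9) -> d = 7; heap: [0-2 ALLOC][3-3 ALLOC][4-6 ALLOC][7-15 ALLOC][16-27 FREE]
Op 6: free(d) -> (freed d); heap: [0-2 ALLOC][3-3 ALLOC][4-6 ALLOC][7-27 FREE]
Op 7: a = realloc(a, 6) -> a = 7; heap: [0-2 FREE][3-3 ALLOC][4-6 ALLOC][7-12 ALLOC][13-27 FREE]
Op 8: free(a) -> (freed a); heap: [0-2 FREE][3-3 ALLOC][4-6 ALLOC][7-27 FREE]
free(c): c = 4 -> block [4-6 ALLOC]; mark free, coalesce with adjacent free neighbors -> [0-2 FREE][3-3 ALLOC][4-27 FREE]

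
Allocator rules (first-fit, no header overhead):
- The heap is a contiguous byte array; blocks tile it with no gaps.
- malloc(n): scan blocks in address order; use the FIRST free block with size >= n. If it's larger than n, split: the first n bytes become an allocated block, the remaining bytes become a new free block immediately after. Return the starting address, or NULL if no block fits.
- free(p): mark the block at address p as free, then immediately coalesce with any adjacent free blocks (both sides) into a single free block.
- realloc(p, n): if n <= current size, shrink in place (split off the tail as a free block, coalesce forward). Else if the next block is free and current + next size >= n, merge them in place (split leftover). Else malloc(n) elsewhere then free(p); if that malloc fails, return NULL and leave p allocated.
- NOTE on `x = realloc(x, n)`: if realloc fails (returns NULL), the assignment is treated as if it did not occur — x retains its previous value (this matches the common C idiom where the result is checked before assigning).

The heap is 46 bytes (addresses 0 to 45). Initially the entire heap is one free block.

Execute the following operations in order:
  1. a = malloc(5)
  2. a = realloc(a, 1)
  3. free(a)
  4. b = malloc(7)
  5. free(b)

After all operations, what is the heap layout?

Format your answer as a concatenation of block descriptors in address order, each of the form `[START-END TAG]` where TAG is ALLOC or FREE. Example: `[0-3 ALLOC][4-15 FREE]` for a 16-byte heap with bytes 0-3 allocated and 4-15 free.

Op 1: a = malloc(5) -> a = 0; heap: [0-4 ALLOC][5-45 FREE]
Op 2: a = realloc(a, 1) -> a = 0; heap: [0-0 ALLOC][1-45 FREE]
Op 3: free(a) -> (freed a); heap: [0-45 FREE]
Op 4: b = malloc(7) -> b = 0; heap: [0-6 ALLOC][7-45 FREE]
Op 5: free(b) -> (freed b); heap: [0-45 FREE]

Answer: [0-45 FREE]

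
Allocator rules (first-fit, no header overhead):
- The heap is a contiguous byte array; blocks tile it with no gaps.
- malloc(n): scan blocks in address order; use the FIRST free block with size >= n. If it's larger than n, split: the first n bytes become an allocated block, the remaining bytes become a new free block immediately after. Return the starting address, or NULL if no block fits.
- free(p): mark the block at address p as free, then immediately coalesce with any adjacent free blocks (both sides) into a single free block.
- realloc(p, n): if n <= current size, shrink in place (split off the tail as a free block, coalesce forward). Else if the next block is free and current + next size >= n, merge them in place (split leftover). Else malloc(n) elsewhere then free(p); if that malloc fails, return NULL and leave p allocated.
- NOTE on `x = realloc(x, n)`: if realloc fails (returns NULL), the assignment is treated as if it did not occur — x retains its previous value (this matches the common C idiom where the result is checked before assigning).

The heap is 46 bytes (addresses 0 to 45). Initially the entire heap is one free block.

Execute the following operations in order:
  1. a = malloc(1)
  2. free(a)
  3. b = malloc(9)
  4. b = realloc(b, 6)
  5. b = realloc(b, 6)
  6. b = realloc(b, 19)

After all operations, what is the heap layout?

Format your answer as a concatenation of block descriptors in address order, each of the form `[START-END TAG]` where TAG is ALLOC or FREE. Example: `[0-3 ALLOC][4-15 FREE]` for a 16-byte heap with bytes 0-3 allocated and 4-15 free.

Answer: [0-18 ALLOC][19-45 FREE]

Derivation:
Op 1: a = malloc(1) -> a = 0; heap: [0-0 ALLOC][1-45 FREE]
Op 2: free(a) -> (freed a); heap: [0-45 FREE]
Op 3: b = malloc(9) -> b = 0; heap: [0-8 ALLOC][9-45 FREE]
Op 4: b = realloc(b, 6) -> b = 0; heap: [0-5 ALLOC][6-45 FREE]
Op 5: b = realloc(b, 6) -> b = 0; heap: [0-5 ALLOC][6-45 FREE]
Op 6: b = realloc(b, 19) -> b = 0; heap: [0-18 ALLOC][19-45 FREE]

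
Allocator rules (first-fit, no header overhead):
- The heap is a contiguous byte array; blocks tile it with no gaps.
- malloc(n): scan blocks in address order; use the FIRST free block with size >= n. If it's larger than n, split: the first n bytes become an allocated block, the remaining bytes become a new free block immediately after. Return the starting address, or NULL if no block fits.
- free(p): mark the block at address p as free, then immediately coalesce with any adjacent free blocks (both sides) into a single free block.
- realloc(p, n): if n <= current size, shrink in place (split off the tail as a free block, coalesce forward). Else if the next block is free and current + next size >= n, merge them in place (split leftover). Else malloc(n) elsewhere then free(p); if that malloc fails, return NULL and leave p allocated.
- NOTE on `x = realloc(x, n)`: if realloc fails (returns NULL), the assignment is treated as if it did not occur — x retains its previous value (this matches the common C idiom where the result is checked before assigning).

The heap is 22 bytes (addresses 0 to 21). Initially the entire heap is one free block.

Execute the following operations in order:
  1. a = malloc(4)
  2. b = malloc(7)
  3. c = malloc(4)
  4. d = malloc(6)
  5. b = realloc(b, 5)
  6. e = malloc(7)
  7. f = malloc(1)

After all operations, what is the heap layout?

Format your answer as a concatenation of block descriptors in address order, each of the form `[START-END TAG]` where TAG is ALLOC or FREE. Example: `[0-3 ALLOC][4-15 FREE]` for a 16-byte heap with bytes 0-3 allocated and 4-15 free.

Op 1: a = malloc(4) -> a = 0; heap: [0-3 ALLOC][4-21 FREE]
Op 2: b = malloc(7) -> b = 4; heap: [0-3 ALLOC][4-10 ALLOC][11-21 FREE]
Op 3: c = malloc(4) -> c = 11; heap: [0-3 ALLOC][4-10 ALLOC][11-14 ALLOC][15-21 FREE]
Op 4: d = malloc(6) -> d = 15; heap: [0-3 ALLOC][4-10 ALLOC][11-14 ALLOC][15-20 ALLOC][21-21 FREE]
Op 5: b = realloc(b, 5) -> b = 4; heap: [0-3 ALLOC][4-8 ALLOC][9-10 FREE][11-14 ALLOC][15-20 ALLOC][21-21 FREE]
Op 6: e = malloc(7) -> e = NULL; heap: [0-3 ALLOC][4-8 ALLOC][9-10 FREE][11-14 ALLOC][15-20 ALLOC][21-21 FREE]
Op 7: f = malloc(1) -> f = 9; heap: [0-3 ALLOC][4-8 ALLOC][9-9 ALLOC][10-10 FREE][11-14 ALLOC][15-20 ALLOC][21-21 FREE]

Answer: [0-3 ALLOC][4-8 ALLOC][9-9 ALLOC][10-10 FREE][11-14 ALLOC][15-20 ALLOC][21-21 FREE]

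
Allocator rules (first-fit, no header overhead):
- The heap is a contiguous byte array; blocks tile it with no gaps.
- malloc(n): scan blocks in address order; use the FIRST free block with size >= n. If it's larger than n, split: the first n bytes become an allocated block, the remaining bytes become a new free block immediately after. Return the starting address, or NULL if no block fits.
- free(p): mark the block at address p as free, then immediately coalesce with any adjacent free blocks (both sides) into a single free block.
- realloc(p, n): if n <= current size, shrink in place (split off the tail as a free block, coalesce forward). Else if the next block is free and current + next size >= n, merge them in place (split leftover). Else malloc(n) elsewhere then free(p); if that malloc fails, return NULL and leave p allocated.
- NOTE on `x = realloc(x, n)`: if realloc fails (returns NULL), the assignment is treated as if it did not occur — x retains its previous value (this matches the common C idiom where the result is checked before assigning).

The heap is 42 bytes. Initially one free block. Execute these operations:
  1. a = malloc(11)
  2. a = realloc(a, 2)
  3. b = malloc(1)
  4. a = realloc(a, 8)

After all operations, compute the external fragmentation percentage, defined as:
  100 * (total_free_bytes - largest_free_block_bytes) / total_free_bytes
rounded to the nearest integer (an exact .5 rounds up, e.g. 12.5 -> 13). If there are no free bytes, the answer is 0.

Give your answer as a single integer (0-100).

Op 1: a = malloc(11) -> a = 0; heap: [0-10 ALLOC][11-41 FREE]
Op 2: a = realloc(a, 2) -> a = 0; heap: [0-1 ALLOC][2-41 FREE]
Op 3: b = malloc(1) -> b = 2; heap: [0-1 ALLOC][2-2 ALLOC][3-41 FREE]
Op 4: a = realloc(a, 8) -> a = 3; heap: [0-1 FREE][2-2 ALLOC][3-10 ALLOC][11-41 FREE]
Free blocks: [2 31] total_free=33 largest=31 -> 100*(33-31)/33 = 200/33 ≈ 6.061 -> rounds to 6

Answer: 6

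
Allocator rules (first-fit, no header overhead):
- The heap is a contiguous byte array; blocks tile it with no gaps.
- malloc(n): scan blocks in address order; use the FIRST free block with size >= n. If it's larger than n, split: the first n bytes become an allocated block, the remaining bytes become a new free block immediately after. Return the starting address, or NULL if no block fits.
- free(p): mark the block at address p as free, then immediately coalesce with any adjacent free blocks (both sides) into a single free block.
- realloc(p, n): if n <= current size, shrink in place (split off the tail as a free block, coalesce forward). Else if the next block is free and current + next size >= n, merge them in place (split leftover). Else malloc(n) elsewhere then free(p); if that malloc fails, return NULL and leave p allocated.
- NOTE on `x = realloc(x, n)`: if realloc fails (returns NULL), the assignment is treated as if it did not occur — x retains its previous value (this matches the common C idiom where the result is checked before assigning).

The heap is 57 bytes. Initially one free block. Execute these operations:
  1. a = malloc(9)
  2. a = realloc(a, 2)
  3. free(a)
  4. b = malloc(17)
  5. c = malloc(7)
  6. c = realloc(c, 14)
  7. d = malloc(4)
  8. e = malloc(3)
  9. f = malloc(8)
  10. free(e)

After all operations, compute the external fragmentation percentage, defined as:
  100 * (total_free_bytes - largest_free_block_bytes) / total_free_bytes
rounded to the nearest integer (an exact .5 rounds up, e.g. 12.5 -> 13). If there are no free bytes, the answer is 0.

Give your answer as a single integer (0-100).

Op 1: a = malloc(9) -> a = 0; heap: [0-8 ALLOC][9-56 FREE]
Op 2: a = realloc(a, 2) -> a = 0; heap: [0-1 ALLOC][2-56 FREE]
Op 3: free(a) -> (freed a); heap: [0-56 FREE]
Op 4: b = malloc(17) -> b = 0; heap: [0-16 ALLOC][17-56 FREE]
Op 5: c = malloc(7) -> c = 17; heap: [0-16 ALLOC][17-23 ALLOC][24-56 FREE]
Op 6: c = realloc(c, 14) -> c = 17; heap: [0-16 ALLOC][17-30 ALLOC][31-56 FREE]
Op 7: d = malloc(4) -> d = 31; heap: [0-16 ALLOC][17-30 ALLOC][31-34 ALLOC][35-56 FREE]
Op 8: e = malloc(3) -> e = 35; heap: [0-16 ALLOC][17-30 ALLOC][31-34 ALLOC][35-37 ALLOC][38-56 FREE]
Op 9: f = malloc(8) -> f = 38; heap: [0-16 ALLOC][17-30 ALLOC][31-34 ALLOC][35-37 ALLOC][38-45 ALLOC][46-56 FREE]
Op 10: free(e) -> (freed e); heap: [0-16 ALLOC][17-30 ALLOC][31-34 ALLOC][35-37 FREE][38-45 ALLOC][46-56 FREE]
Free blocks: [3 11] total_free=14 largest=11 -> 100*(14-11)/14 = 300/14 ≈ 21.429 -> rounds to 21

Answer: 21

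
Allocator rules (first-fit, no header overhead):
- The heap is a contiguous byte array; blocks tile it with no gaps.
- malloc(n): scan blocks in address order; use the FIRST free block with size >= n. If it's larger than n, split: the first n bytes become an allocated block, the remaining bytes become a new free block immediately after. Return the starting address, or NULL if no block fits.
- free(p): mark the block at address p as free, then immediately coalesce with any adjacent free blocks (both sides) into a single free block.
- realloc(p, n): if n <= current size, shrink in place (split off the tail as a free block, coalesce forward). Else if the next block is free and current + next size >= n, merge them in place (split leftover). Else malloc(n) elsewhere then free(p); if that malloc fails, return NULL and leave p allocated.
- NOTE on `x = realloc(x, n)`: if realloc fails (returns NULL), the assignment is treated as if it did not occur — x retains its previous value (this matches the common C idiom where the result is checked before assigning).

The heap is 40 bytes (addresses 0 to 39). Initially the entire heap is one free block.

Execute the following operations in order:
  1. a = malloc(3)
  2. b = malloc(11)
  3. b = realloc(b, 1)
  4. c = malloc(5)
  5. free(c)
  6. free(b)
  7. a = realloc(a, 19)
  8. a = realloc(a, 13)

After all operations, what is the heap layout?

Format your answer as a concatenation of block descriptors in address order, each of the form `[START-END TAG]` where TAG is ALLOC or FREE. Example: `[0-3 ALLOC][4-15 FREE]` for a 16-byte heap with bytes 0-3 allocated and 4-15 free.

Op 1: a = malloc(3) -> a = 0; heap: [0-2 ALLOC][3-39 FREE]
Op 2: b = malloc(11) -> b = 3; heap: [0-2 ALLOC][3-13 ALLOC][14-39 FREE]
Op 3: b = realloc(b, 1) -> b = 3; heap: [0-2 ALLOC][3-3 ALLOC][4-39 FREE]
Op 4: c = malloc(5) -> c = 4; heap: [0-2 ALLOC][3-3 ALLOC][4-8 ALLOC][9-39 FREE]
Op 5: free(c) -> (freed c); heap: [0-2 ALLOC][3-3 ALLOC][4-39 FREE]
Op 6: free(b) -> (freed b); heap: [0-2 ALLOC][3-39 FREE]
Op 7: a = realloc(a, 19) -> a = 0; heap: [0-18 ALLOC][19-39 FREE]
Op 8: a = realloc(a, 13) -> a = 0; heap: [0-12 ALLOC][13-39 FREE]

Answer: [0-12 ALLOC][13-39 FREE]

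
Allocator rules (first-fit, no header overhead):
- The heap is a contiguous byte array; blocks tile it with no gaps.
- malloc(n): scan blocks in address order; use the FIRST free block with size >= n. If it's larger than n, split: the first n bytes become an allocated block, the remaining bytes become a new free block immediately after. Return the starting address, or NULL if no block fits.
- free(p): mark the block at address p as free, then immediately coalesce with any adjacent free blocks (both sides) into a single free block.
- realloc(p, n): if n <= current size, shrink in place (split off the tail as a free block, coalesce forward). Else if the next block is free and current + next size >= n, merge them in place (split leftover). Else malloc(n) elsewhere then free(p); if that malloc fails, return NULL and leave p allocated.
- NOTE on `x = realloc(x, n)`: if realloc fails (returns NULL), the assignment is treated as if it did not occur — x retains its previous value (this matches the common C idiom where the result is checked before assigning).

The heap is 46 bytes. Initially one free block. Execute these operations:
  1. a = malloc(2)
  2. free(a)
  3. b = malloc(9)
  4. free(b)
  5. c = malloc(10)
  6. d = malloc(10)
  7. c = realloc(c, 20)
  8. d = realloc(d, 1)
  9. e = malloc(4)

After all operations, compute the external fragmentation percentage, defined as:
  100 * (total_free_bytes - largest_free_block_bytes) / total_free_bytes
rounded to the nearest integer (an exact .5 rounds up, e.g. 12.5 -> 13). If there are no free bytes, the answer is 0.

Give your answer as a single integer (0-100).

Op 1: a = malloc(2) -> a = 0; heap: [0-1 ALLOC][2-45 FREE]
Op 2: free(a) -> (freed a); heap: [0-45 FREE]
Op 3: b = malloc(9) -> b = 0; heap: [0-8 ALLOC][9-45 FREE]
Op 4: free(b) -> (freed b); heap: [0-45 FREE]
Op 5: c = malloc(10) -> c = 0; heap: [0-9 ALLOC][10-45 FREE]
Op 6: d = malloc(10) -> d = 10; heap: [0-9 ALLOC][10-19 ALLOC][20-45 FREE]
Op 7: c = realloc(c, 20) -> c = 20; heap: [0-9 FREE][10-19 ALLOC][20-39 ALLOC][40-45 FREE]
Op 8: d = realloc(d, 1) -> d = 10; heap: [0-9 FREE][10-10 ALLOC][11-19 FREE][20-39 ALLOC][40-45 FREE]
Op 9: e = malloc(4) -> e = 0; heap: [0-3 ALLOC][4-9 FREE][10-10 ALLOC][11-19 FREE][20-39 ALLOC][40-45 FREE]
Free blocks: [6 9 6] total_free=21 largest=9 -> 100*(21-9)/21 = 1200/21 ≈ 57.143 -> rounds to 57

Answer: 57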